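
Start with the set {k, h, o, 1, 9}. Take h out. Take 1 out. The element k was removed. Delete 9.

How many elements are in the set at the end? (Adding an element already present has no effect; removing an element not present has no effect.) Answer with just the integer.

Answer: 1

Derivation:
Tracking the set through each operation:
Start: {1, 9, h, k, o}
Event 1 (remove h): removed. Set: {1, 9, k, o}
Event 2 (remove 1): removed. Set: {9, k, o}
Event 3 (remove k): removed. Set: {9, o}
Event 4 (remove 9): removed. Set: {o}

Final set: {o} (size 1)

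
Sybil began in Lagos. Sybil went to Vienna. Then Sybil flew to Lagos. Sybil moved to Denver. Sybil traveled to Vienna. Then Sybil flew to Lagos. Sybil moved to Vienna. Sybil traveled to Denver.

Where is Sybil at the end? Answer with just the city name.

Answer: Denver

Derivation:
Tracking Sybil's location:
Start: Sybil is in Lagos.
After move 1: Lagos -> Vienna. Sybil is in Vienna.
After move 2: Vienna -> Lagos. Sybil is in Lagos.
After move 3: Lagos -> Denver. Sybil is in Denver.
After move 4: Denver -> Vienna. Sybil is in Vienna.
After move 5: Vienna -> Lagos. Sybil is in Lagos.
After move 6: Lagos -> Vienna. Sybil is in Vienna.
After move 7: Vienna -> Denver. Sybil is in Denver.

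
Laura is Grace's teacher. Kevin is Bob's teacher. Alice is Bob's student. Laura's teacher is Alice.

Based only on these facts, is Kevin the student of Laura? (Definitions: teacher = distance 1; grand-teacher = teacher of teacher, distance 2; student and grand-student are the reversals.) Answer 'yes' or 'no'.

Reconstructing the teacher chain from the given facts:
  Kevin -> Bob -> Alice -> Laura -> Grace
(each arrow means 'teacher of the next')
Positions in the chain (0 = top):
  position of Kevin: 0
  position of Bob: 1
  position of Alice: 2
  position of Laura: 3
  position of Grace: 4

Kevin is at position 0, Laura is at position 3; signed distance (j - i) = 3.
'student' requires j - i = -1. Actual distance is 3, so the relation does NOT hold.

Answer: no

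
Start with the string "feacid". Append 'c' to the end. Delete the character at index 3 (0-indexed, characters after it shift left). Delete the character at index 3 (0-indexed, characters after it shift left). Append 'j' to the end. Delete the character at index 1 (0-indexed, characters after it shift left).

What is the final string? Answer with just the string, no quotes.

Answer: fadcj

Derivation:
Applying each edit step by step:
Start: "feacid"
Op 1 (append 'c'): "feacid" -> "feacidc"
Op 2 (delete idx 3 = 'c'): "feacidc" -> "feaidc"
Op 3 (delete idx 3 = 'i'): "feaidc" -> "feadc"
Op 4 (append 'j'): "feadc" -> "feadcj"
Op 5 (delete idx 1 = 'e'): "feadcj" -> "fadcj"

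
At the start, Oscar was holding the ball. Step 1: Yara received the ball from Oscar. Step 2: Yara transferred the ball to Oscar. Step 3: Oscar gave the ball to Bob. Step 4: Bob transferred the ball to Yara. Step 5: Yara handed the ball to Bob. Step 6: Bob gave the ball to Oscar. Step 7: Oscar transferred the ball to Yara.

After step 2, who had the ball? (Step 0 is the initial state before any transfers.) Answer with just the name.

Answer: Oscar

Derivation:
Tracking the ball holder through step 2:
After step 0 (start): Oscar
After step 1: Yara
After step 2: Oscar

At step 2, the holder is Oscar.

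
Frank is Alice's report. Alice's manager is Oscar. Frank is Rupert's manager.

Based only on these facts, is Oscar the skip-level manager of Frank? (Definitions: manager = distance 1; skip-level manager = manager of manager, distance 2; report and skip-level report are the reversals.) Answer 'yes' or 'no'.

Answer: yes

Derivation:
Reconstructing the manager chain from the given facts:
  Oscar -> Alice -> Frank -> Rupert
(each arrow means 'manager of the next')
Positions in the chain (0 = top):
  position of Oscar: 0
  position of Alice: 1
  position of Frank: 2
  position of Rupert: 3

Oscar is at position 0, Frank is at position 2; signed distance (j - i) = 2.
'skip-level manager' requires j - i = 2. Actual distance is 2, so the relation HOLDS.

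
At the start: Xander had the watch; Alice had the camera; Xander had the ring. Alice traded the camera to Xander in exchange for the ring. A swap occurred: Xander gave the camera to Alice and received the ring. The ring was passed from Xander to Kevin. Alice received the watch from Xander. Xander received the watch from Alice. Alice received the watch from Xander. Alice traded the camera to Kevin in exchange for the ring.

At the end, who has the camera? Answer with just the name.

Tracking all object holders:
Start: watch:Xander, camera:Alice, ring:Xander
Event 1 (swap camera<->ring: now camera:Xander, ring:Alice). State: watch:Xander, camera:Xander, ring:Alice
Event 2 (swap camera<->ring: now camera:Alice, ring:Xander). State: watch:Xander, camera:Alice, ring:Xander
Event 3 (give ring: Xander -> Kevin). State: watch:Xander, camera:Alice, ring:Kevin
Event 4 (give watch: Xander -> Alice). State: watch:Alice, camera:Alice, ring:Kevin
Event 5 (give watch: Alice -> Xander). State: watch:Xander, camera:Alice, ring:Kevin
Event 6 (give watch: Xander -> Alice). State: watch:Alice, camera:Alice, ring:Kevin
Event 7 (swap camera<->ring: now camera:Kevin, ring:Alice). State: watch:Alice, camera:Kevin, ring:Alice

Final state: watch:Alice, camera:Kevin, ring:Alice
The camera is held by Kevin.

Answer: Kevin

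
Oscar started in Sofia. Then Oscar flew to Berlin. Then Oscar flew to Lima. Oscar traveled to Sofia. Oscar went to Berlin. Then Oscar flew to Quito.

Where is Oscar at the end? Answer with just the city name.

Answer: Quito

Derivation:
Tracking Oscar's location:
Start: Oscar is in Sofia.
After move 1: Sofia -> Berlin. Oscar is in Berlin.
After move 2: Berlin -> Lima. Oscar is in Lima.
After move 3: Lima -> Sofia. Oscar is in Sofia.
After move 4: Sofia -> Berlin. Oscar is in Berlin.
After move 5: Berlin -> Quito. Oscar is in Quito.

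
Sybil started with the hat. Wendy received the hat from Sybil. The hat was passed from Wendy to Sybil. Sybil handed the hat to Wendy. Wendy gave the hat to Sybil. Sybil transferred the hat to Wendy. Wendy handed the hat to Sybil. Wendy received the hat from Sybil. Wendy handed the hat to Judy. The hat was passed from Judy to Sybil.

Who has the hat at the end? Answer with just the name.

Tracking the hat through each event:
Start: Sybil has the hat.
After event 1: Wendy has the hat.
After event 2: Sybil has the hat.
After event 3: Wendy has the hat.
After event 4: Sybil has the hat.
After event 5: Wendy has the hat.
After event 6: Sybil has the hat.
After event 7: Wendy has the hat.
After event 8: Judy has the hat.
After event 9: Sybil has the hat.

Answer: Sybil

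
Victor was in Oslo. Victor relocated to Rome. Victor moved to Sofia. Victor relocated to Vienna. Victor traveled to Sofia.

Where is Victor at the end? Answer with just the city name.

Tracking Victor's location:
Start: Victor is in Oslo.
After move 1: Oslo -> Rome. Victor is in Rome.
After move 2: Rome -> Sofia. Victor is in Sofia.
After move 3: Sofia -> Vienna. Victor is in Vienna.
After move 4: Vienna -> Sofia. Victor is in Sofia.

Answer: Sofia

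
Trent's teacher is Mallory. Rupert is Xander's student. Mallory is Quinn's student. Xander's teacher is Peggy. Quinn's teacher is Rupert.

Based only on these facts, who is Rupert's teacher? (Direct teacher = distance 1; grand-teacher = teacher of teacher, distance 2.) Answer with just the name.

Reconstructing the teacher chain from the given facts:
  Peggy -> Xander -> Rupert -> Quinn -> Mallory -> Trent
(each arrow means 'teacher of the next')
Positions in the chain (0 = top):
  position of Peggy: 0
  position of Xander: 1
  position of Rupert: 2
  position of Quinn: 3
  position of Mallory: 4
  position of Trent: 5

Rupert is at position 2; the teacher is 1 step up the chain, i.e. position 1: Xander.

Answer: Xander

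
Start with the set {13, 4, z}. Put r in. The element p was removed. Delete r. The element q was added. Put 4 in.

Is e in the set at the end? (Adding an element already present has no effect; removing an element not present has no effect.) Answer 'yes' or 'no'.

Answer: no

Derivation:
Tracking the set through each operation:
Start: {13, 4, z}
Event 1 (add r): added. Set: {13, 4, r, z}
Event 2 (remove p): not present, no change. Set: {13, 4, r, z}
Event 3 (remove r): removed. Set: {13, 4, z}
Event 4 (add q): added. Set: {13, 4, q, z}
Event 5 (add 4): already present, no change. Set: {13, 4, q, z}

Final set: {13, 4, q, z} (size 4)
e is NOT in the final set.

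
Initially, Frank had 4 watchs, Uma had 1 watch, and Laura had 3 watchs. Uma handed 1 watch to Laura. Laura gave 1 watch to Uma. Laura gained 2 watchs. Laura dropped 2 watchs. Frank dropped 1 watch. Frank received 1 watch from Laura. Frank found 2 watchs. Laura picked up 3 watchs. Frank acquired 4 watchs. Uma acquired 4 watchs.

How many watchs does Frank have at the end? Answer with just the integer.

Answer: 10

Derivation:
Tracking counts step by step:
Start: Frank=4, Uma=1, Laura=3
Event 1 (Uma -> Laura, 1): Uma: 1 -> 0, Laura: 3 -> 4. State: Frank=4, Uma=0, Laura=4
Event 2 (Laura -> Uma, 1): Laura: 4 -> 3, Uma: 0 -> 1. State: Frank=4, Uma=1, Laura=3
Event 3 (Laura +2): Laura: 3 -> 5. State: Frank=4, Uma=1, Laura=5
Event 4 (Laura -2): Laura: 5 -> 3. State: Frank=4, Uma=1, Laura=3
Event 5 (Frank -1): Frank: 4 -> 3. State: Frank=3, Uma=1, Laura=3
Event 6 (Laura -> Frank, 1): Laura: 3 -> 2, Frank: 3 -> 4. State: Frank=4, Uma=1, Laura=2
Event 7 (Frank +2): Frank: 4 -> 6. State: Frank=6, Uma=1, Laura=2
Event 8 (Laura +3): Laura: 2 -> 5. State: Frank=6, Uma=1, Laura=5
Event 9 (Frank +4): Frank: 6 -> 10. State: Frank=10, Uma=1, Laura=5
Event 10 (Uma +4): Uma: 1 -> 5. State: Frank=10, Uma=5, Laura=5

Frank's final count: 10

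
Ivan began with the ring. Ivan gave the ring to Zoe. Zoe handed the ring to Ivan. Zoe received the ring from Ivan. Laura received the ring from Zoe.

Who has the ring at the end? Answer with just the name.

Answer: Laura

Derivation:
Tracking the ring through each event:
Start: Ivan has the ring.
After event 1: Zoe has the ring.
After event 2: Ivan has the ring.
After event 3: Zoe has the ring.
After event 4: Laura has the ring.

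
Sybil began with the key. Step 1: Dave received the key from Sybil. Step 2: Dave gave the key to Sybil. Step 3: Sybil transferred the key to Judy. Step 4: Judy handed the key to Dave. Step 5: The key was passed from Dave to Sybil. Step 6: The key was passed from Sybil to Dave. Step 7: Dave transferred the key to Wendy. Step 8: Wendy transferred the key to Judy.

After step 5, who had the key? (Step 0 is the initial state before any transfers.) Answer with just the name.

Tracking the key holder through step 5:
After step 0 (start): Sybil
After step 1: Dave
After step 2: Sybil
After step 3: Judy
After step 4: Dave
After step 5: Sybil

At step 5, the holder is Sybil.

Answer: Sybil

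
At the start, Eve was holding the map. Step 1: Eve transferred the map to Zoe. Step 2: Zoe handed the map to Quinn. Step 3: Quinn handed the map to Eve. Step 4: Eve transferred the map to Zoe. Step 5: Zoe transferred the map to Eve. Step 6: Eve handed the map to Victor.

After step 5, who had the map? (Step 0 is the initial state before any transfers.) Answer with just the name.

Answer: Eve

Derivation:
Tracking the map holder through step 5:
After step 0 (start): Eve
After step 1: Zoe
After step 2: Quinn
After step 3: Eve
After step 4: Zoe
After step 5: Eve

At step 5, the holder is Eve.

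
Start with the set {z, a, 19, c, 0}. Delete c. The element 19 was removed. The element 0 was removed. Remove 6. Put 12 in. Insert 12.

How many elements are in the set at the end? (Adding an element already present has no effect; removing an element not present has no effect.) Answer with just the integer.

Tracking the set through each operation:
Start: {0, 19, a, c, z}
Event 1 (remove c): removed. Set: {0, 19, a, z}
Event 2 (remove 19): removed. Set: {0, a, z}
Event 3 (remove 0): removed. Set: {a, z}
Event 4 (remove 6): not present, no change. Set: {a, z}
Event 5 (add 12): added. Set: {12, a, z}
Event 6 (add 12): already present, no change. Set: {12, a, z}

Final set: {12, a, z} (size 3)

Answer: 3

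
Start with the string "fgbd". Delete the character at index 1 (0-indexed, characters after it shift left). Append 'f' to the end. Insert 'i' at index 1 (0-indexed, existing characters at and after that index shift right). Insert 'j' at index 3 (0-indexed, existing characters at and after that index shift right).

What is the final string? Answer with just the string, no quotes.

Applying each edit step by step:
Start: "fgbd"
Op 1 (delete idx 1 = 'g'): "fgbd" -> "fbd"
Op 2 (append 'f'): "fbd" -> "fbdf"
Op 3 (insert 'i' at idx 1): "fbdf" -> "fibdf"
Op 4 (insert 'j' at idx 3): "fibdf" -> "fibjdf"

Answer: fibjdf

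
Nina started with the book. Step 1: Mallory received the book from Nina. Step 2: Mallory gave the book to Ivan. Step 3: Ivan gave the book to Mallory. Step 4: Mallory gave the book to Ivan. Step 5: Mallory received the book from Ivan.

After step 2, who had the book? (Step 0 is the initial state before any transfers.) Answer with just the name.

Answer: Ivan

Derivation:
Tracking the book holder through step 2:
After step 0 (start): Nina
After step 1: Mallory
After step 2: Ivan

At step 2, the holder is Ivan.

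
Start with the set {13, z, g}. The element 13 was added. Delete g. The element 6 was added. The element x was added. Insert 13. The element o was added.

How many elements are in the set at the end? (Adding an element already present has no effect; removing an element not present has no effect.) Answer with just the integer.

Tracking the set through each operation:
Start: {13, g, z}
Event 1 (add 13): already present, no change. Set: {13, g, z}
Event 2 (remove g): removed. Set: {13, z}
Event 3 (add 6): added. Set: {13, 6, z}
Event 4 (add x): added. Set: {13, 6, x, z}
Event 5 (add 13): already present, no change. Set: {13, 6, x, z}
Event 6 (add o): added. Set: {13, 6, o, x, z}

Final set: {13, 6, o, x, z} (size 5)

Answer: 5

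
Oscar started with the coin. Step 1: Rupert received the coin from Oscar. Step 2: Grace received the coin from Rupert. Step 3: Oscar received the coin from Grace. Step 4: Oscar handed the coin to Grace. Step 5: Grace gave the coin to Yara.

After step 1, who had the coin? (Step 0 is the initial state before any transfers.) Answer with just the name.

Answer: Rupert

Derivation:
Tracking the coin holder through step 1:
After step 0 (start): Oscar
After step 1: Rupert

At step 1, the holder is Rupert.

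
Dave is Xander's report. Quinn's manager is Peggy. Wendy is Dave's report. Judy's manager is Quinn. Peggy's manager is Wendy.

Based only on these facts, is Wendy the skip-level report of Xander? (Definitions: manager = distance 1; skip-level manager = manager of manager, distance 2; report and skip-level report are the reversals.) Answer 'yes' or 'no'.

Reconstructing the manager chain from the given facts:
  Xander -> Dave -> Wendy -> Peggy -> Quinn -> Judy
(each arrow means 'manager of the next')
Positions in the chain (0 = top):
  position of Xander: 0
  position of Dave: 1
  position of Wendy: 2
  position of Peggy: 3
  position of Quinn: 4
  position of Judy: 5

Wendy is at position 2, Xander is at position 0; signed distance (j - i) = -2.
'skip-level report' requires j - i = -2. Actual distance is -2, so the relation HOLDS.

Answer: yes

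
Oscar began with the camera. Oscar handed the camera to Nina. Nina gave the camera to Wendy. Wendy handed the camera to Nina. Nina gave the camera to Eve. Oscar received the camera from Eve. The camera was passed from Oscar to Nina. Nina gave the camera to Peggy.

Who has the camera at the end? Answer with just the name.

Tracking the camera through each event:
Start: Oscar has the camera.
After event 1: Nina has the camera.
After event 2: Wendy has the camera.
After event 3: Nina has the camera.
After event 4: Eve has the camera.
After event 5: Oscar has the camera.
After event 6: Nina has the camera.
After event 7: Peggy has the camera.

Answer: Peggy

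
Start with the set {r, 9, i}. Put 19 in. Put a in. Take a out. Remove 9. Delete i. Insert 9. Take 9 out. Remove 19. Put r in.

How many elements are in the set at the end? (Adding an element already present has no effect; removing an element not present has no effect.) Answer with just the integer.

Answer: 1

Derivation:
Tracking the set through each operation:
Start: {9, i, r}
Event 1 (add 19): added. Set: {19, 9, i, r}
Event 2 (add a): added. Set: {19, 9, a, i, r}
Event 3 (remove a): removed. Set: {19, 9, i, r}
Event 4 (remove 9): removed. Set: {19, i, r}
Event 5 (remove i): removed. Set: {19, r}
Event 6 (add 9): added. Set: {19, 9, r}
Event 7 (remove 9): removed. Set: {19, r}
Event 8 (remove 19): removed. Set: {r}
Event 9 (add r): already present, no change. Set: {r}

Final set: {r} (size 1)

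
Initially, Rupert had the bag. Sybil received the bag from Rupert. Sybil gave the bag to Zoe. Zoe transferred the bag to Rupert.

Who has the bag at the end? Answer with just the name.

Answer: Rupert

Derivation:
Tracking the bag through each event:
Start: Rupert has the bag.
After event 1: Sybil has the bag.
After event 2: Zoe has the bag.
After event 3: Rupert has the bag.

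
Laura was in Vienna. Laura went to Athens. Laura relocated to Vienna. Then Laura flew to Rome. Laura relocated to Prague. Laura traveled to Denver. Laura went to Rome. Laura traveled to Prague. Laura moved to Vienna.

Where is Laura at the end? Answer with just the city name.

Tracking Laura's location:
Start: Laura is in Vienna.
After move 1: Vienna -> Athens. Laura is in Athens.
After move 2: Athens -> Vienna. Laura is in Vienna.
After move 3: Vienna -> Rome. Laura is in Rome.
After move 4: Rome -> Prague. Laura is in Prague.
After move 5: Prague -> Denver. Laura is in Denver.
After move 6: Denver -> Rome. Laura is in Rome.
After move 7: Rome -> Prague. Laura is in Prague.
After move 8: Prague -> Vienna. Laura is in Vienna.

Answer: Vienna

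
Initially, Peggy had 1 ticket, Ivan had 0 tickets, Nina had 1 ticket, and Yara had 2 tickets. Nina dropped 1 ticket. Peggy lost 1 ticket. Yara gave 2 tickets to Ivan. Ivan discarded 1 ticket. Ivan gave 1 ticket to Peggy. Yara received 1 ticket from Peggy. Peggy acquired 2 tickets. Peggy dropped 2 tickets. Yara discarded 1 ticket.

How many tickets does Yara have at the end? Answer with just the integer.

Tracking counts step by step:
Start: Peggy=1, Ivan=0, Nina=1, Yara=2
Event 1 (Nina -1): Nina: 1 -> 0. State: Peggy=1, Ivan=0, Nina=0, Yara=2
Event 2 (Peggy -1): Peggy: 1 -> 0. State: Peggy=0, Ivan=0, Nina=0, Yara=2
Event 3 (Yara -> Ivan, 2): Yara: 2 -> 0, Ivan: 0 -> 2. State: Peggy=0, Ivan=2, Nina=0, Yara=0
Event 4 (Ivan -1): Ivan: 2 -> 1. State: Peggy=0, Ivan=1, Nina=0, Yara=0
Event 5 (Ivan -> Peggy, 1): Ivan: 1 -> 0, Peggy: 0 -> 1. State: Peggy=1, Ivan=0, Nina=0, Yara=0
Event 6 (Peggy -> Yara, 1): Peggy: 1 -> 0, Yara: 0 -> 1. State: Peggy=0, Ivan=0, Nina=0, Yara=1
Event 7 (Peggy +2): Peggy: 0 -> 2. State: Peggy=2, Ivan=0, Nina=0, Yara=1
Event 8 (Peggy -2): Peggy: 2 -> 0. State: Peggy=0, Ivan=0, Nina=0, Yara=1
Event 9 (Yara -1): Yara: 1 -> 0. State: Peggy=0, Ivan=0, Nina=0, Yara=0

Yara's final count: 0

Answer: 0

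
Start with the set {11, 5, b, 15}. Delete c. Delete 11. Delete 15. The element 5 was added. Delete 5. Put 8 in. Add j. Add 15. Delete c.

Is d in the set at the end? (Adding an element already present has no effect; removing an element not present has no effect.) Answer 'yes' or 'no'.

Answer: no

Derivation:
Tracking the set through each operation:
Start: {11, 15, 5, b}
Event 1 (remove c): not present, no change. Set: {11, 15, 5, b}
Event 2 (remove 11): removed. Set: {15, 5, b}
Event 3 (remove 15): removed. Set: {5, b}
Event 4 (add 5): already present, no change. Set: {5, b}
Event 5 (remove 5): removed. Set: {b}
Event 6 (add 8): added. Set: {8, b}
Event 7 (add j): added. Set: {8, b, j}
Event 8 (add 15): added. Set: {15, 8, b, j}
Event 9 (remove c): not present, no change. Set: {15, 8, b, j}

Final set: {15, 8, b, j} (size 4)
d is NOT in the final set.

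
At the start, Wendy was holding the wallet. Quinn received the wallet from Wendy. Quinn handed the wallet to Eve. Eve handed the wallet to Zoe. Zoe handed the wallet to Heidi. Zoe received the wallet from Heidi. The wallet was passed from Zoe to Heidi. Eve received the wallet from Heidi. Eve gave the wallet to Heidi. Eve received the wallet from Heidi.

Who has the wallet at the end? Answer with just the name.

Tracking the wallet through each event:
Start: Wendy has the wallet.
After event 1: Quinn has the wallet.
After event 2: Eve has the wallet.
After event 3: Zoe has the wallet.
After event 4: Heidi has the wallet.
After event 5: Zoe has the wallet.
After event 6: Heidi has the wallet.
After event 7: Eve has the wallet.
After event 8: Heidi has the wallet.
After event 9: Eve has the wallet.

Answer: Eve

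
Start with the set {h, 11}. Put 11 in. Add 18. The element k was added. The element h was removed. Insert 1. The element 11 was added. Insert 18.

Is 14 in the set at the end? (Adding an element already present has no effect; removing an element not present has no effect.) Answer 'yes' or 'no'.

Answer: no

Derivation:
Tracking the set through each operation:
Start: {11, h}
Event 1 (add 11): already present, no change. Set: {11, h}
Event 2 (add 18): added. Set: {11, 18, h}
Event 3 (add k): added. Set: {11, 18, h, k}
Event 4 (remove h): removed. Set: {11, 18, k}
Event 5 (add 1): added. Set: {1, 11, 18, k}
Event 6 (add 11): already present, no change. Set: {1, 11, 18, k}
Event 7 (add 18): already present, no change. Set: {1, 11, 18, k}

Final set: {1, 11, 18, k} (size 4)
14 is NOT in the final set.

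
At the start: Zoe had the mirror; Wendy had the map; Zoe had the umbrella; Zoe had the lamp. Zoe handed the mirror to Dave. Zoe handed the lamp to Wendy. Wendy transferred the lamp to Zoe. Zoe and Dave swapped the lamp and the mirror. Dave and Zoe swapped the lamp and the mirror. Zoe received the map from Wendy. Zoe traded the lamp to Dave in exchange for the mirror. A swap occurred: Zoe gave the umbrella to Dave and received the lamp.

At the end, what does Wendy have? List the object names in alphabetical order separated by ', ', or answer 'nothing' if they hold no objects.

Answer: nothing

Derivation:
Tracking all object holders:
Start: mirror:Zoe, map:Wendy, umbrella:Zoe, lamp:Zoe
Event 1 (give mirror: Zoe -> Dave). State: mirror:Dave, map:Wendy, umbrella:Zoe, lamp:Zoe
Event 2 (give lamp: Zoe -> Wendy). State: mirror:Dave, map:Wendy, umbrella:Zoe, lamp:Wendy
Event 3 (give lamp: Wendy -> Zoe). State: mirror:Dave, map:Wendy, umbrella:Zoe, lamp:Zoe
Event 4 (swap lamp<->mirror: now lamp:Dave, mirror:Zoe). State: mirror:Zoe, map:Wendy, umbrella:Zoe, lamp:Dave
Event 5 (swap lamp<->mirror: now lamp:Zoe, mirror:Dave). State: mirror:Dave, map:Wendy, umbrella:Zoe, lamp:Zoe
Event 6 (give map: Wendy -> Zoe). State: mirror:Dave, map:Zoe, umbrella:Zoe, lamp:Zoe
Event 7 (swap lamp<->mirror: now lamp:Dave, mirror:Zoe). State: mirror:Zoe, map:Zoe, umbrella:Zoe, lamp:Dave
Event 8 (swap umbrella<->lamp: now umbrella:Dave, lamp:Zoe). State: mirror:Zoe, map:Zoe, umbrella:Dave, lamp:Zoe

Final state: mirror:Zoe, map:Zoe, umbrella:Dave, lamp:Zoe
Wendy holds: (nothing).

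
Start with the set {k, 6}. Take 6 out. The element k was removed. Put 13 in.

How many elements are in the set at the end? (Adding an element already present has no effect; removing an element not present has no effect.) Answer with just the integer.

Answer: 1

Derivation:
Tracking the set through each operation:
Start: {6, k}
Event 1 (remove 6): removed. Set: {k}
Event 2 (remove k): removed. Set: {}
Event 3 (add 13): added. Set: {13}

Final set: {13} (size 1)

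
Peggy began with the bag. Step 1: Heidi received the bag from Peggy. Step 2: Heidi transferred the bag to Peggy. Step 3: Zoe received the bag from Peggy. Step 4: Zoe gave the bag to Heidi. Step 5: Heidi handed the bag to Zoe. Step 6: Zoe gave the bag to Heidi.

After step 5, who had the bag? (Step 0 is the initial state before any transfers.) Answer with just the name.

Answer: Zoe

Derivation:
Tracking the bag holder through step 5:
After step 0 (start): Peggy
After step 1: Heidi
After step 2: Peggy
After step 3: Zoe
After step 4: Heidi
After step 5: Zoe

At step 5, the holder is Zoe.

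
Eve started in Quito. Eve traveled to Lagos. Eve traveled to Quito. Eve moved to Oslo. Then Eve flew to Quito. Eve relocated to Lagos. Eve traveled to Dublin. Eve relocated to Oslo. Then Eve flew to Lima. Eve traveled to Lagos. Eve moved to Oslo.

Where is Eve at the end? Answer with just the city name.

Tracking Eve's location:
Start: Eve is in Quito.
After move 1: Quito -> Lagos. Eve is in Lagos.
After move 2: Lagos -> Quito. Eve is in Quito.
After move 3: Quito -> Oslo. Eve is in Oslo.
After move 4: Oslo -> Quito. Eve is in Quito.
After move 5: Quito -> Lagos. Eve is in Lagos.
After move 6: Lagos -> Dublin. Eve is in Dublin.
After move 7: Dublin -> Oslo. Eve is in Oslo.
After move 8: Oslo -> Lima. Eve is in Lima.
After move 9: Lima -> Lagos. Eve is in Lagos.
After move 10: Lagos -> Oslo. Eve is in Oslo.

Answer: Oslo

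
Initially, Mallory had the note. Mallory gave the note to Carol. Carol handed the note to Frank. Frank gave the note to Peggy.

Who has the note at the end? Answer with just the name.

Answer: Peggy

Derivation:
Tracking the note through each event:
Start: Mallory has the note.
After event 1: Carol has the note.
After event 2: Frank has the note.
After event 3: Peggy has the note.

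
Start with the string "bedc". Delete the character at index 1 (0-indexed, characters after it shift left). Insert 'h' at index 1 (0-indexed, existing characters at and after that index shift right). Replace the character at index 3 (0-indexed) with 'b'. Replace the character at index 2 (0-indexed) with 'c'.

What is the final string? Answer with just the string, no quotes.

Applying each edit step by step:
Start: "bedc"
Op 1 (delete idx 1 = 'e'): "bedc" -> "bdc"
Op 2 (insert 'h' at idx 1): "bdc" -> "bhdc"
Op 3 (replace idx 3: 'c' -> 'b'): "bhdc" -> "bhdb"
Op 4 (replace idx 2: 'd' -> 'c'): "bhdb" -> "bhcb"

Answer: bhcb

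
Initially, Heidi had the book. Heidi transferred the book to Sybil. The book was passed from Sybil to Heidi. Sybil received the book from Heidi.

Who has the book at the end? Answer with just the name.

Answer: Sybil

Derivation:
Tracking the book through each event:
Start: Heidi has the book.
After event 1: Sybil has the book.
After event 2: Heidi has the book.
After event 3: Sybil has the book.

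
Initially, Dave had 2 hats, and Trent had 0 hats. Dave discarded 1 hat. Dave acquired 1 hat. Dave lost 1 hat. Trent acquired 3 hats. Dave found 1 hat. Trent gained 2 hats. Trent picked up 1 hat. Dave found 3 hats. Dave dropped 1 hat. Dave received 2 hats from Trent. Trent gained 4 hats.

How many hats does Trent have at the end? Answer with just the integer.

Answer: 8

Derivation:
Tracking counts step by step:
Start: Dave=2, Trent=0
Event 1 (Dave -1): Dave: 2 -> 1. State: Dave=1, Trent=0
Event 2 (Dave +1): Dave: 1 -> 2. State: Dave=2, Trent=0
Event 3 (Dave -1): Dave: 2 -> 1. State: Dave=1, Trent=0
Event 4 (Trent +3): Trent: 0 -> 3. State: Dave=1, Trent=3
Event 5 (Dave +1): Dave: 1 -> 2. State: Dave=2, Trent=3
Event 6 (Trent +2): Trent: 3 -> 5. State: Dave=2, Trent=5
Event 7 (Trent +1): Trent: 5 -> 6. State: Dave=2, Trent=6
Event 8 (Dave +3): Dave: 2 -> 5. State: Dave=5, Trent=6
Event 9 (Dave -1): Dave: 5 -> 4. State: Dave=4, Trent=6
Event 10 (Trent -> Dave, 2): Trent: 6 -> 4, Dave: 4 -> 6. State: Dave=6, Trent=4
Event 11 (Trent +4): Trent: 4 -> 8. State: Dave=6, Trent=8

Trent's final count: 8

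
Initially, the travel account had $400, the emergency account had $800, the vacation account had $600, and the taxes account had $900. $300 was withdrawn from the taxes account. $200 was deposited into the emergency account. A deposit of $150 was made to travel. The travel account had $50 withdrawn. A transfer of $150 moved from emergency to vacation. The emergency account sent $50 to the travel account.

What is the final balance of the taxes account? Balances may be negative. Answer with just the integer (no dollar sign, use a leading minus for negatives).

Tracking account balances step by step:
Start: travel=400, emergency=800, vacation=600, taxes=900
Event 1 (withdraw 300 from taxes): taxes: 900 - 300 = 600. Balances: travel=400, emergency=800, vacation=600, taxes=600
Event 2 (deposit 200 to emergency): emergency: 800 + 200 = 1000. Balances: travel=400, emergency=1000, vacation=600, taxes=600
Event 3 (deposit 150 to travel): travel: 400 + 150 = 550. Balances: travel=550, emergency=1000, vacation=600, taxes=600
Event 4 (withdraw 50 from travel): travel: 550 - 50 = 500. Balances: travel=500, emergency=1000, vacation=600, taxes=600
Event 5 (transfer 150 emergency -> vacation): emergency: 1000 - 150 = 850, vacation: 600 + 150 = 750. Balances: travel=500, emergency=850, vacation=750, taxes=600
Event 6 (transfer 50 emergency -> travel): emergency: 850 - 50 = 800, travel: 500 + 50 = 550. Balances: travel=550, emergency=800, vacation=750, taxes=600

Final balance of taxes: 600

Answer: 600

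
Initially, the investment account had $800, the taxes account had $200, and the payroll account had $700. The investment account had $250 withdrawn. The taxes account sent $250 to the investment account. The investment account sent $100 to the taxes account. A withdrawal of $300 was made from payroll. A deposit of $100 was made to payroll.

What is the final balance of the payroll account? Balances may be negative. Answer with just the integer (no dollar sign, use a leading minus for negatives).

Answer: 500

Derivation:
Tracking account balances step by step:
Start: investment=800, taxes=200, payroll=700
Event 1 (withdraw 250 from investment): investment: 800 - 250 = 550. Balances: investment=550, taxes=200, payroll=700
Event 2 (transfer 250 taxes -> investment): taxes: 200 - 250 = -50, investment: 550 + 250 = 800. Balances: investment=800, taxes=-50, payroll=700
Event 3 (transfer 100 investment -> taxes): investment: 800 - 100 = 700, taxes: -50 + 100 = 50. Balances: investment=700, taxes=50, payroll=700
Event 4 (withdraw 300 from payroll): payroll: 700 - 300 = 400. Balances: investment=700, taxes=50, payroll=400
Event 5 (deposit 100 to payroll): payroll: 400 + 100 = 500. Balances: investment=700, taxes=50, payroll=500

Final balance of payroll: 500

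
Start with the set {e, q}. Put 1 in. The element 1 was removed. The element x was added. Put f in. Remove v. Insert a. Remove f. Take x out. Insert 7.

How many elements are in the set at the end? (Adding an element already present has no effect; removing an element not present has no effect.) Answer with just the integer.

Tracking the set through each operation:
Start: {e, q}
Event 1 (add 1): added. Set: {1, e, q}
Event 2 (remove 1): removed. Set: {e, q}
Event 3 (add x): added. Set: {e, q, x}
Event 4 (add f): added. Set: {e, f, q, x}
Event 5 (remove v): not present, no change. Set: {e, f, q, x}
Event 6 (add a): added. Set: {a, e, f, q, x}
Event 7 (remove f): removed. Set: {a, e, q, x}
Event 8 (remove x): removed. Set: {a, e, q}
Event 9 (add 7): added. Set: {7, a, e, q}

Final set: {7, a, e, q} (size 4)

Answer: 4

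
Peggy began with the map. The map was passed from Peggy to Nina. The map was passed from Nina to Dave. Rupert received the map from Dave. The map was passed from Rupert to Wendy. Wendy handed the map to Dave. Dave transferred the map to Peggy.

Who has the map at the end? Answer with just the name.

Tracking the map through each event:
Start: Peggy has the map.
After event 1: Nina has the map.
After event 2: Dave has the map.
After event 3: Rupert has the map.
After event 4: Wendy has the map.
After event 5: Dave has the map.
After event 6: Peggy has the map.

Answer: Peggy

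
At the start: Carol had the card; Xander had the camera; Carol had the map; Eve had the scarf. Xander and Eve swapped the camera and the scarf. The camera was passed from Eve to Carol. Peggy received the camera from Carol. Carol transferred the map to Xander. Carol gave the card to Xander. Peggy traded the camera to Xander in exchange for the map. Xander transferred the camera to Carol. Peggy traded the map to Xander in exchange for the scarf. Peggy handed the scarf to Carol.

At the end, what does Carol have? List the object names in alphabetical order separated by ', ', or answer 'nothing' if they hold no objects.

Tracking all object holders:
Start: card:Carol, camera:Xander, map:Carol, scarf:Eve
Event 1 (swap camera<->scarf: now camera:Eve, scarf:Xander). State: card:Carol, camera:Eve, map:Carol, scarf:Xander
Event 2 (give camera: Eve -> Carol). State: card:Carol, camera:Carol, map:Carol, scarf:Xander
Event 3 (give camera: Carol -> Peggy). State: card:Carol, camera:Peggy, map:Carol, scarf:Xander
Event 4 (give map: Carol -> Xander). State: card:Carol, camera:Peggy, map:Xander, scarf:Xander
Event 5 (give card: Carol -> Xander). State: card:Xander, camera:Peggy, map:Xander, scarf:Xander
Event 6 (swap camera<->map: now camera:Xander, map:Peggy). State: card:Xander, camera:Xander, map:Peggy, scarf:Xander
Event 7 (give camera: Xander -> Carol). State: card:Xander, camera:Carol, map:Peggy, scarf:Xander
Event 8 (swap map<->scarf: now map:Xander, scarf:Peggy). State: card:Xander, camera:Carol, map:Xander, scarf:Peggy
Event 9 (give scarf: Peggy -> Carol). State: card:Xander, camera:Carol, map:Xander, scarf:Carol

Final state: card:Xander, camera:Carol, map:Xander, scarf:Carol
Carol holds: camera, scarf.

Answer: camera, scarf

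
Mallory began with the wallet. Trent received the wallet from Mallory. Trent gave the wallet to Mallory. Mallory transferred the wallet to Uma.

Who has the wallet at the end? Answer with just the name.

Tracking the wallet through each event:
Start: Mallory has the wallet.
After event 1: Trent has the wallet.
After event 2: Mallory has the wallet.
After event 3: Uma has the wallet.

Answer: Uma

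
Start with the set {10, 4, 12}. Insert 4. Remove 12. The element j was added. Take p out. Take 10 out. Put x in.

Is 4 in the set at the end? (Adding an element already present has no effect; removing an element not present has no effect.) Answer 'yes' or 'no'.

Answer: yes

Derivation:
Tracking the set through each operation:
Start: {10, 12, 4}
Event 1 (add 4): already present, no change. Set: {10, 12, 4}
Event 2 (remove 12): removed. Set: {10, 4}
Event 3 (add j): added. Set: {10, 4, j}
Event 4 (remove p): not present, no change. Set: {10, 4, j}
Event 5 (remove 10): removed. Set: {4, j}
Event 6 (add x): added. Set: {4, j, x}

Final set: {4, j, x} (size 3)
4 is in the final set.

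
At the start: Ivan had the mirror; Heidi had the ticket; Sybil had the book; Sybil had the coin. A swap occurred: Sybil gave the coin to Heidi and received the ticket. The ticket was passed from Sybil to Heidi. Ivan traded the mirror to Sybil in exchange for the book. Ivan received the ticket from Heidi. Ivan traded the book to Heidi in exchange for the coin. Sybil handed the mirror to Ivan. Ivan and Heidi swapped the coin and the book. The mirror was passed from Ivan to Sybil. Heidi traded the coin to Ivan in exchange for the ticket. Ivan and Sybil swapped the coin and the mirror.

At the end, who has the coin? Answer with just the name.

Answer: Sybil

Derivation:
Tracking all object holders:
Start: mirror:Ivan, ticket:Heidi, book:Sybil, coin:Sybil
Event 1 (swap coin<->ticket: now coin:Heidi, ticket:Sybil). State: mirror:Ivan, ticket:Sybil, book:Sybil, coin:Heidi
Event 2 (give ticket: Sybil -> Heidi). State: mirror:Ivan, ticket:Heidi, book:Sybil, coin:Heidi
Event 3 (swap mirror<->book: now mirror:Sybil, book:Ivan). State: mirror:Sybil, ticket:Heidi, book:Ivan, coin:Heidi
Event 4 (give ticket: Heidi -> Ivan). State: mirror:Sybil, ticket:Ivan, book:Ivan, coin:Heidi
Event 5 (swap book<->coin: now book:Heidi, coin:Ivan). State: mirror:Sybil, ticket:Ivan, book:Heidi, coin:Ivan
Event 6 (give mirror: Sybil -> Ivan). State: mirror:Ivan, ticket:Ivan, book:Heidi, coin:Ivan
Event 7 (swap coin<->book: now coin:Heidi, book:Ivan). State: mirror:Ivan, ticket:Ivan, book:Ivan, coin:Heidi
Event 8 (give mirror: Ivan -> Sybil). State: mirror:Sybil, ticket:Ivan, book:Ivan, coin:Heidi
Event 9 (swap coin<->ticket: now coin:Ivan, ticket:Heidi). State: mirror:Sybil, ticket:Heidi, book:Ivan, coin:Ivan
Event 10 (swap coin<->mirror: now coin:Sybil, mirror:Ivan). State: mirror:Ivan, ticket:Heidi, book:Ivan, coin:Sybil

Final state: mirror:Ivan, ticket:Heidi, book:Ivan, coin:Sybil
The coin is held by Sybil.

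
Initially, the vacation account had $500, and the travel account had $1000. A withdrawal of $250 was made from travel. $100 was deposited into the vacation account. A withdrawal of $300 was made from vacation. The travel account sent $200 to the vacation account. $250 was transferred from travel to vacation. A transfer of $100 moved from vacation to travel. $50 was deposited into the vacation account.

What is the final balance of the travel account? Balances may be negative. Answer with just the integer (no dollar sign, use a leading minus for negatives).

Tracking account balances step by step:
Start: vacation=500, travel=1000
Event 1 (withdraw 250 from travel): travel: 1000 - 250 = 750. Balances: vacation=500, travel=750
Event 2 (deposit 100 to vacation): vacation: 500 + 100 = 600. Balances: vacation=600, travel=750
Event 3 (withdraw 300 from vacation): vacation: 600 - 300 = 300. Balances: vacation=300, travel=750
Event 4 (transfer 200 travel -> vacation): travel: 750 - 200 = 550, vacation: 300 + 200 = 500. Balances: vacation=500, travel=550
Event 5 (transfer 250 travel -> vacation): travel: 550 - 250 = 300, vacation: 500 + 250 = 750. Balances: vacation=750, travel=300
Event 6 (transfer 100 vacation -> travel): vacation: 750 - 100 = 650, travel: 300 + 100 = 400. Balances: vacation=650, travel=400
Event 7 (deposit 50 to vacation): vacation: 650 + 50 = 700. Balances: vacation=700, travel=400

Final balance of travel: 400

Answer: 400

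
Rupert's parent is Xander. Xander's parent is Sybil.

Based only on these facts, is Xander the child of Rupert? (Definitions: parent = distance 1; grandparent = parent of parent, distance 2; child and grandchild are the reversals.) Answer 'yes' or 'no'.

Reconstructing the parent chain from the given facts:
  Sybil -> Xander -> Rupert
(each arrow means 'parent of the next')
Positions in the chain (0 = top):
  position of Sybil: 0
  position of Xander: 1
  position of Rupert: 2

Xander is at position 1, Rupert is at position 2; signed distance (j - i) = 1.
'child' requires j - i = -1. Actual distance is 1, so the relation does NOT hold.

Answer: no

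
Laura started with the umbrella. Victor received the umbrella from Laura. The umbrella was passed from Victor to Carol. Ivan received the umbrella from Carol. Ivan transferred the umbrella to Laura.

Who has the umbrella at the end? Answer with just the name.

Tracking the umbrella through each event:
Start: Laura has the umbrella.
After event 1: Victor has the umbrella.
After event 2: Carol has the umbrella.
After event 3: Ivan has the umbrella.
After event 4: Laura has the umbrella.

Answer: Laura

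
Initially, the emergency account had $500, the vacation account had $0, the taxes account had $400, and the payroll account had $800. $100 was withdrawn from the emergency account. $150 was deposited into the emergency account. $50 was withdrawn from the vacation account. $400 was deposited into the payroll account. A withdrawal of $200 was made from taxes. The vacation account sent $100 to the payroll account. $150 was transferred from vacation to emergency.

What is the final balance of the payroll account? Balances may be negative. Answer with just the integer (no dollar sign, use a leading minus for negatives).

Answer: 1300

Derivation:
Tracking account balances step by step:
Start: emergency=500, vacation=0, taxes=400, payroll=800
Event 1 (withdraw 100 from emergency): emergency: 500 - 100 = 400. Balances: emergency=400, vacation=0, taxes=400, payroll=800
Event 2 (deposit 150 to emergency): emergency: 400 + 150 = 550. Balances: emergency=550, vacation=0, taxes=400, payroll=800
Event 3 (withdraw 50 from vacation): vacation: 0 - 50 = -50. Balances: emergency=550, vacation=-50, taxes=400, payroll=800
Event 4 (deposit 400 to payroll): payroll: 800 + 400 = 1200. Balances: emergency=550, vacation=-50, taxes=400, payroll=1200
Event 5 (withdraw 200 from taxes): taxes: 400 - 200 = 200. Balances: emergency=550, vacation=-50, taxes=200, payroll=1200
Event 6 (transfer 100 vacation -> payroll): vacation: -50 - 100 = -150, payroll: 1200 + 100 = 1300. Balances: emergency=550, vacation=-150, taxes=200, payroll=1300
Event 7 (transfer 150 vacation -> emergency): vacation: -150 - 150 = -300, emergency: 550 + 150 = 700. Balances: emergency=700, vacation=-300, taxes=200, payroll=1300

Final balance of payroll: 1300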